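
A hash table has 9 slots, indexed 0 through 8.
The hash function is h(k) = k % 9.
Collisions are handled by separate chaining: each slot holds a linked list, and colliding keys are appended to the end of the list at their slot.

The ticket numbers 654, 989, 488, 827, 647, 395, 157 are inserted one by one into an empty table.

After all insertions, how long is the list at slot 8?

4

654 -> bucket 6
989 -> bucket 8
488 -> bucket 2
827 -> bucket 8 (collision)
647 -> bucket 8 (collision)
395 -> bucket 8 (collision)
157 -> bucket 4
Final buckets:
0: -
1: -
2: 488
3: -
4: 157
5: -
6: 654
7: -
8: 989 -> 827 -> 647 -> 395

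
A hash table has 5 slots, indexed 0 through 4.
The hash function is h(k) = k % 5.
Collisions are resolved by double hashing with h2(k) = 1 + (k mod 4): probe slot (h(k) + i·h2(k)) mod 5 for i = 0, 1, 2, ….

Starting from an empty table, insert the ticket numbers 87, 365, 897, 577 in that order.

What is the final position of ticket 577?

Insert 87: h=2, slot 2 empty => index 2.
Insert 365: h=0, slot 0 empty => index 0.
Insert 897: h=2, h2=2, slot 2 occupied => index 4.
Insert 577: h=2, h2=2, slots 2,4 occupied => index 1.
Table: [365, 577, 87, —, 897]

1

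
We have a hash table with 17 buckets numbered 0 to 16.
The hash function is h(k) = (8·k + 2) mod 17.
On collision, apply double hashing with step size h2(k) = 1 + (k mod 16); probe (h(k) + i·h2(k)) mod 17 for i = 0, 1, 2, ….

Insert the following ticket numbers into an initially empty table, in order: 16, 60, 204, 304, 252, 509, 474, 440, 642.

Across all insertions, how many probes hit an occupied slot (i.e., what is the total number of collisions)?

16: h=11 → slot 11
60: h=6 → slot 6
204: h=2 → slot 2
304: h=3 → slot 3
252: h=12 → slot 12
509: h=11, h2=14, probe 11,8 → slot 8
474: h=3, h2=11, probe 3,14 → slot 14
440: h=3, h2=9, probe 3,12,4 → slot 4
642: h=4, h2=3, probe 4,7 → slot 7
Table: [., ., 204, 304, 440, ., 60, 642, 509, ., ., 16, 252, ., 474, ., .]

5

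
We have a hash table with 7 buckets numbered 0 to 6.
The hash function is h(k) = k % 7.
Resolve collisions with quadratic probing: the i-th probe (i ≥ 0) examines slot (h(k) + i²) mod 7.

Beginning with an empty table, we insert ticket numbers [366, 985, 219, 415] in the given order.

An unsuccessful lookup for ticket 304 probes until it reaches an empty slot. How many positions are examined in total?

Insert 366: h=2, slot 2 empty → index 2.
Insert 985: h=5, slot 5 empty → index 5.
Insert 219: h=2, slot 2 occupied → index 3.
Insert 415: h=2, slots 2,3 occupied → index 6.
Table: [_, _, 366, 219, _, 985, 415]
Lookup 304: h=3, probe 3,4 → slot 4 empty, not found.

2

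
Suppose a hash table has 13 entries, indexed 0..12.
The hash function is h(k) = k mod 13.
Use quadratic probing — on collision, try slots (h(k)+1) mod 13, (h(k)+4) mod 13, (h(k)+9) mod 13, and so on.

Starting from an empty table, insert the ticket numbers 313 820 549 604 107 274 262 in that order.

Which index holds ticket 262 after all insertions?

11

Insert 313: h=1, slot 1 empty => index 1.
Insert 820: h=1, slot 1 occupied => index 2.
Insert 549: h=3, slot 3 empty => index 3.
Insert 604: h=6, slot 6 empty => index 6.
Insert 107: h=3, slot 3 occupied => index 4.
Insert 274: h=1, slots 1,2 occupied => index 5.
Insert 262: h=2, slots 2,3,6 occupied => index 11.
Table: [∅, 313, 820, 549, 107, 274, 604, ∅, ∅, ∅, ∅, 262, ∅]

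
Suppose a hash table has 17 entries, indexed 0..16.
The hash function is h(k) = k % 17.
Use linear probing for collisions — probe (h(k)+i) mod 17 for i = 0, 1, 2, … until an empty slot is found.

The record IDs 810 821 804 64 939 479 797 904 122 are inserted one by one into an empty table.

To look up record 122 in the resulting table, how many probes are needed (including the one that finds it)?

Insert 810: h=11, slot 11 empty → index 11.
Insert 821: h=5, slot 5 empty → index 5.
Insert 804: h=5, slot 5 occupied → index 6.
Insert 64: h=13, slot 13 empty → index 13.
Insert 939: h=4, slot 4 empty → index 4.
Insert 479: h=3, slot 3 empty → index 3.
Insert 797: h=15, slot 15 empty → index 15.
Insert 904: h=3, slots 3,4,5,6 occupied → index 7.
Insert 122: h=3, slots 3,4,5,6,7 occupied → index 8.
Table: [—, —, —, 479, 939, 821, 804, 904, 122, —, —, 810, —, 64, —, 797, —]
Lookup 122: h=3, probe 3,4,5,6,7,8 → found at 8.

6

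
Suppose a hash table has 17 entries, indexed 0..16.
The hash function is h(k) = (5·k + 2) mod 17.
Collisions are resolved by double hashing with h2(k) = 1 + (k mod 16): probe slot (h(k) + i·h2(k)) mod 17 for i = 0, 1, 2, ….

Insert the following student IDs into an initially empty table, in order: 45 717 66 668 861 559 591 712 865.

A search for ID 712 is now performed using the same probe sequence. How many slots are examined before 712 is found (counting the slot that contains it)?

2

45 hashes to 6; slot 6 is free -> place at 6.
717 hashes to 0; slot 0 is free -> place at 0.
66 hashes to 9; slot 9 is free -> place at 9.
668 hashes to 10; slot 10 is free -> place at 10.
861 hashes to 6, h2=14; 6 taken -> place at 3.
559 hashes to 9, h2=16; 9 taken -> place at 8.
591 hashes to 16; slot 16 is free -> place at 16.
712 hashes to 9, h2=9; 9 taken -> place at 1.
865 hashes to 9, h2=2; 9 taken -> place at 11.
Table: [717, 712, _, 861, _, _, 45, _, 559, 66, 668, 865, _, _, _, _, 591]
Lookup 712: h=9, h2=9, probe 9,1 → found at 1.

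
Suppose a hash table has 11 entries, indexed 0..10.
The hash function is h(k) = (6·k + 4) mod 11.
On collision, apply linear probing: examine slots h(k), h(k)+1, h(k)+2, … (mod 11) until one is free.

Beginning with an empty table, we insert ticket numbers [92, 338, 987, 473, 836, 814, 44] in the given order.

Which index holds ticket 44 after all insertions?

92 hashes to 6; slot 6 is free => place at 6.
338 hashes to 8; slot 8 is free => place at 8.
987 hashes to 8; 8 taken => place at 9.
473 hashes to 4; slot 4 is free => place at 4.
836 hashes to 4; 4 taken => place at 5.
814 hashes to 4; 4,5,6 taken => place at 7.
44 hashes to 4; 4,5,6,7,8,9 taken => place at 10.
Table: [_, _, _, _, 473, 836, 92, 814, 338, 987, 44]

10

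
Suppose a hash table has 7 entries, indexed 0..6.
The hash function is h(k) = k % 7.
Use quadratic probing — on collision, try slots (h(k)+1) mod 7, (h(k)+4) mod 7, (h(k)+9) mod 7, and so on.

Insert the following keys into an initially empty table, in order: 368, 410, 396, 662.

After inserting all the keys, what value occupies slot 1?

396

368: h=4 -> slot 4
410: h=4, probe 4,5 -> slot 5
396: h=4, probe 4,5,1 -> slot 1
662: h=4, probe 4,5,1,6 -> slot 6
Table: [_, 396, _, _, 368, 410, 662]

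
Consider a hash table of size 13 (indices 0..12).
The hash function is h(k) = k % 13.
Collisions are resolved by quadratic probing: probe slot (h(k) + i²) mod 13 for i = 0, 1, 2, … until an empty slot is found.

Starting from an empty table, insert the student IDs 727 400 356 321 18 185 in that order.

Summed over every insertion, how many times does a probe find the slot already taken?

1

Insert 727: h=12, slot 12 empty → index 12.
Insert 400: h=10, slot 10 empty → index 10.
Insert 356: h=5, slot 5 empty → index 5.
Insert 321: h=9, slot 9 empty → index 9.
Insert 18: h=5, slot 5 occupied → index 6.
Insert 185: h=3, slot 3 empty → index 3.
Table: [_, _, _, 185, _, 356, 18, _, _, 321, 400, _, 727]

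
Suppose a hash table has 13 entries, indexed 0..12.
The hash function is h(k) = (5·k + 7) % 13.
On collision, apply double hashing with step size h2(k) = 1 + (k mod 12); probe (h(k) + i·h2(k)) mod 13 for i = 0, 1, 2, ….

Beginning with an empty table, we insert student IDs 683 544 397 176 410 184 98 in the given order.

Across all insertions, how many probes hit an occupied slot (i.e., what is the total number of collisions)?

5

683 hashes to 3; slot 3 is free => place at 3.
544 hashes to 10; slot 10 is free => place at 10.
397 hashes to 3, h2=2; 3 taken => place at 5.
176 hashes to 3, h2=9; 3 taken => place at 12.
410 hashes to 3, h2=3; 3 taken => place at 6.
184 hashes to 4; slot 4 is free => place at 4.
98 hashes to 3, h2=3; 3,6 taken => place at 9.
Table: [., ., ., 683, 184, 397, 410, ., ., 98, 544, ., 176]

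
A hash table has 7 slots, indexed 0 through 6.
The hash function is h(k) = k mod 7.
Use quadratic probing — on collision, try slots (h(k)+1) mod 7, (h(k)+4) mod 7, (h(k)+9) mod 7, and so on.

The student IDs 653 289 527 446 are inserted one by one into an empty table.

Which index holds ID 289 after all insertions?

3

Insert 653: h=2, slot 2 empty -> index 2.
Insert 289: h=2, slot 2 occupied -> index 3.
Insert 527: h=2, slots 2,3 occupied -> index 6.
Insert 446: h=5, slot 5 empty -> index 5.
Table: [_, _, 653, 289, _, 446, 527]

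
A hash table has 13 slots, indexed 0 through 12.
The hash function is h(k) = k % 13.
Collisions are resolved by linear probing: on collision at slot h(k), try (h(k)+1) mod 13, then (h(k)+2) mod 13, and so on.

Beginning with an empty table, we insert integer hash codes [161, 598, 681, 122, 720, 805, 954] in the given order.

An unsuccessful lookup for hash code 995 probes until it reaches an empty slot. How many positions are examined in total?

161: h=5 -> slot 5
598: h=0 -> slot 0
681: h=5, probe 5,6 -> slot 6
122: h=5, probe 5,6,7 -> slot 7
720: h=5, probe 5,6,7,8 -> slot 8
805: h=12 -> slot 12
954: h=5, probe 5,6,7,8,9 -> slot 9
Table: [598, —, —, —, —, 161, 681, 122, 720, 954, —, —, 805]
Lookup 995: h=7, probe 7,8,9,10 → slot 10 empty, not found.

4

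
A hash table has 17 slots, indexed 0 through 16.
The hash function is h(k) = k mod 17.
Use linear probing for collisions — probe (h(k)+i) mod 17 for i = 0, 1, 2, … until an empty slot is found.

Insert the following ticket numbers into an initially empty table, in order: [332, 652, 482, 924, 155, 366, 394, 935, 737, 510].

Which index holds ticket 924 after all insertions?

8

332: h=9 → slot 9
652: h=6 → slot 6
482: h=6, probe 6,7 → slot 7
924: h=6, probe 6,7,8 → slot 8
155: h=2 → slot 2
366: h=9, probe 9,10 → slot 10
394: h=3 → slot 3
935: h=0 → slot 0
737: h=6, probe 6,7,8,9,10,11 → slot 11
510: h=0, probe 0,1 → slot 1
Table: [935, 510, 155, 394, -, -, 652, 482, 924, 332, 366, 737, -, -, -, -, -]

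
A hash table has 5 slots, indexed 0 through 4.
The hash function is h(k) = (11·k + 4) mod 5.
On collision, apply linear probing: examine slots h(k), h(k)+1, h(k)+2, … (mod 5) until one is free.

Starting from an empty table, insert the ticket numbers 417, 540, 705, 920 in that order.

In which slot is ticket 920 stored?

2

Insert 417: h=1, slot 1 empty => index 1.
Insert 540: h=4, slot 4 empty => index 4.
Insert 705: h=4, slot 4 occupied => index 0.
Insert 920: h=4, slots 4,0,1 occupied => index 2.
Table: [705, 417, 920, ., 540]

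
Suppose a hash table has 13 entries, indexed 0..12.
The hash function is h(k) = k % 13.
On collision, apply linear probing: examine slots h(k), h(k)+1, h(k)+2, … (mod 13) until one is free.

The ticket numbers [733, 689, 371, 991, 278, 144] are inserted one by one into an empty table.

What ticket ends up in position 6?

Insert 733: h=5, slot 5 empty → index 5.
Insert 689: h=0, slot 0 empty → index 0.
Insert 371: h=7, slot 7 empty → index 7.
Insert 991: h=3, slot 3 empty → index 3.
Insert 278: h=5, slot 5 occupied → index 6.
Insert 144: h=1, slot 1 empty → index 1.
Table: [689, 144, ., 991, ., 733, 278, 371, ., ., ., ., .]

278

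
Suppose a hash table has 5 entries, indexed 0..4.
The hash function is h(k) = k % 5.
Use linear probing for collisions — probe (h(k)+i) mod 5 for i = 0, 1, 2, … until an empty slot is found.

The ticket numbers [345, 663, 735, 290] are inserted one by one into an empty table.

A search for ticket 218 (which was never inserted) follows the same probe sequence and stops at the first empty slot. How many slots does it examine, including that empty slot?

2

Insert 345: h=0, slot 0 empty -> index 0.
Insert 663: h=3, slot 3 empty -> index 3.
Insert 735: h=0, slot 0 occupied -> index 1.
Insert 290: h=0, slots 0,1 occupied -> index 2.
Table: [345, 735, 290, 663, -]
Lookup 218: h=3, probe 3,4 → slot 4 empty, not found.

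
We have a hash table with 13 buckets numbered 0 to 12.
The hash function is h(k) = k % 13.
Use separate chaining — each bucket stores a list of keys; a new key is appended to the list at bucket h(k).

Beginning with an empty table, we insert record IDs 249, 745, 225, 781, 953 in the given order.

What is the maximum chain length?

249 → bucket 2
745 → bucket 4
225 → bucket 4 (collision)
781 → bucket 1
953 → bucket 4 (collision)
Final buckets:
0: _
1: 781
2: 249
3: _
4: 745 -> 225 -> 953
5: _
6: _
7: _
8: _
9: _
10: _
11: _
12: _

3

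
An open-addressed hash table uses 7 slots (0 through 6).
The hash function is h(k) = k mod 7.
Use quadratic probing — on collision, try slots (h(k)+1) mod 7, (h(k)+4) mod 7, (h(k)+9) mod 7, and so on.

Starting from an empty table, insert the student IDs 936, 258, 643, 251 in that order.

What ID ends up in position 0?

643

936 hashes to 5; slot 5 is free → place at 5.
258 hashes to 6; slot 6 is free → place at 6.
643 hashes to 6; 6 taken → place at 0.
251 hashes to 6; 6,0 taken → place at 3.
Table: [643, —, —, 251, —, 936, 258]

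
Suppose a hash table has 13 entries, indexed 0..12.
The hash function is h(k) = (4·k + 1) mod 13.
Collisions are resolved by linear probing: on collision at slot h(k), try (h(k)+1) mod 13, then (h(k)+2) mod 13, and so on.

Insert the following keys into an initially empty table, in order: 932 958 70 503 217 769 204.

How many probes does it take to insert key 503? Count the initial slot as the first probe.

3

932 hashes to 11; slot 11 is free => place at 11.
958 hashes to 11; 11 taken => place at 12.
70 hashes to 8; slot 8 is free => place at 8.
503 hashes to 11; 11,12 taken => place at 0.
217 hashes to 11; 11,12,0 taken => place at 1.
769 hashes to 9; slot 9 is free => place at 9.
204 hashes to 11; 11,12,0,1 taken => place at 2.
Table: [503, 217, 204, ∅, ∅, ∅, ∅, ∅, 70, 769, ∅, 932, 958]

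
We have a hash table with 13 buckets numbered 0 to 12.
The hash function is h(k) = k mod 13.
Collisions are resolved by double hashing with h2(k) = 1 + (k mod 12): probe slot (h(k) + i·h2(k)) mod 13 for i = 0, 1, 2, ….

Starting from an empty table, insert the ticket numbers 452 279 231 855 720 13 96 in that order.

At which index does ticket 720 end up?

452 hashes to 10; slot 10 is free → place at 10.
279 hashes to 6; slot 6 is free → place at 6.
231 hashes to 10, h2=4; 10 taken → place at 1.
855 hashes to 10, h2=4; 10,1 taken → place at 5.
720 hashes to 5, h2=1; 5,6 taken → place at 7.
13 hashes to 0; slot 0 is free → place at 0.
96 hashes to 5, h2=1; 5,6,7 taken → place at 8.
Table: [13, 231, -, -, -, 855, 279, 720, 96, -, 452, -, -]

7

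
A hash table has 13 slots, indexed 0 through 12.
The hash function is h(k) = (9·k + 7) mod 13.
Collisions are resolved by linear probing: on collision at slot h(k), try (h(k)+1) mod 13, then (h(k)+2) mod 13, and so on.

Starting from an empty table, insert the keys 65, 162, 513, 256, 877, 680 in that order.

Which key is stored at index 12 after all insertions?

65 hashes to 7; slot 7 is free => place at 7.
162 hashes to 9; slot 9 is free => place at 9.
513 hashes to 9; 9 taken => place at 10.
256 hashes to 10; 10 taken => place at 11.
877 hashes to 9; 9,10,11 taken => place at 12.
680 hashes to 4; slot 4 is free => place at 4.
Table: [∅, ∅, ∅, ∅, 680, ∅, ∅, 65, ∅, 162, 513, 256, 877]

877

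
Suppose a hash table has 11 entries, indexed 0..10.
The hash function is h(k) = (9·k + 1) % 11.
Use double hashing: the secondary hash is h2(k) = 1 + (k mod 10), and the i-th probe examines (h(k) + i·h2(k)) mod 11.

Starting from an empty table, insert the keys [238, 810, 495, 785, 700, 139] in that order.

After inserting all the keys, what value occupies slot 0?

238 hashes to 9; slot 9 is free → place at 9.
810 hashes to 9, h2=1; 9 taken → place at 10.
495 hashes to 1; slot 1 is free → place at 1.
785 hashes to 4; slot 4 is free → place at 4.
700 hashes to 9, h2=1; 9,10 taken → place at 0.
139 hashes to 9, h2=10; 9 taken → place at 8.
Table: [700, 495, ∅, ∅, 785, ∅, ∅, ∅, 139, 238, 810]

700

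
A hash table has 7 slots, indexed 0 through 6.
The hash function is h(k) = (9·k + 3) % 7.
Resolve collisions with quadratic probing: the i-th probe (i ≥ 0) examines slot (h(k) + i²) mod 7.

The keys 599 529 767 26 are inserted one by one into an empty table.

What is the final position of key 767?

1

599: h=4 => slot 4
529: h=4, probe 4,5 => slot 5
767: h=4, probe 4,5,1 => slot 1
26: h=6 => slot 6
Table: [∅, 767, ∅, ∅, 599, 529, 26]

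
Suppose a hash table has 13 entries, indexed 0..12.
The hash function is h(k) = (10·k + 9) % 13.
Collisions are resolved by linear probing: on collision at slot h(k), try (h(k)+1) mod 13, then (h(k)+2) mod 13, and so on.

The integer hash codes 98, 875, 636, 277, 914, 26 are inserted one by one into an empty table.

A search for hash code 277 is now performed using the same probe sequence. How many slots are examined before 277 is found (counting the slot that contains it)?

2

98 hashes to 1; slot 1 is free -> place at 1.
875 hashes to 10; slot 10 is free -> place at 10.
636 hashes to 12; slot 12 is free -> place at 12.
277 hashes to 10; 10 taken -> place at 11.
914 hashes to 10; 10,11,12 taken -> place at 0.
26 hashes to 9; slot 9 is free -> place at 9.
Table: [914, 98, -, -, -, -, -, -, -, 26, 875, 277, 636]
Lookup 277: h=10, probe 10,11 → found at 11.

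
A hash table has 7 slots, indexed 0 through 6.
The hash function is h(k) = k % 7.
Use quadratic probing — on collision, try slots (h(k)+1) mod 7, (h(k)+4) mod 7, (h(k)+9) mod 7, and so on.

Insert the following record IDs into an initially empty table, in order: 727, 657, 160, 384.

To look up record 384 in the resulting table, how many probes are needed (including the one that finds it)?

727 hashes to 6; slot 6 is free -> place at 6.
657 hashes to 6; 6 taken -> place at 0.
160 hashes to 6; 6,0 taken -> place at 3.
384 hashes to 6; 6,0,3 taken -> place at 1.
Table: [657, 384, -, 160, -, -, 727]
Lookup 384: h=6, probe 6,0,3,1 → found at 1.

4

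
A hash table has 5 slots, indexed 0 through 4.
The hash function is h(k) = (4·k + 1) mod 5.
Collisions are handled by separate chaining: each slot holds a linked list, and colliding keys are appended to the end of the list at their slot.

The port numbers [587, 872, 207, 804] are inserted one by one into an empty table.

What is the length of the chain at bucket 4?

3

Insert 587: h=4, bucket 4 empty -> new chain.
Insert 872: h=4, bucket 4 nonempty -> append to chain.
Insert 207: h=4, bucket 4 nonempty -> append to chain.
Insert 804: h=2, bucket 2 empty -> new chain.
Final buckets:
0: ∅
1: ∅
2: 804
3: ∅
4: 587 -> 872 -> 207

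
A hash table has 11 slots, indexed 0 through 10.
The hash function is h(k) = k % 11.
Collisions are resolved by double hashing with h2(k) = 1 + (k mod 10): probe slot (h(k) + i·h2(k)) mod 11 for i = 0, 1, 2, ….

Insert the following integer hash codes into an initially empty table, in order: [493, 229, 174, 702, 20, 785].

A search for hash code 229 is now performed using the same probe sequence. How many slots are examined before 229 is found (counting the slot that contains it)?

2

493 hashes to 9; slot 9 is free => place at 9.
229 hashes to 9, h2=10; 9 taken => place at 8.
174 hashes to 9, h2=5; 9 taken => place at 3.
702 hashes to 9, h2=3; 9 taken => place at 1.
20 hashes to 9, h2=1; 9 taken => place at 10.
785 hashes to 4; slot 4 is free => place at 4.
Table: [_, 702, _, 174, 785, _, _, _, 229, 493, 20]
Lookup 229: h=9, h2=10, probe 9,8 → found at 8.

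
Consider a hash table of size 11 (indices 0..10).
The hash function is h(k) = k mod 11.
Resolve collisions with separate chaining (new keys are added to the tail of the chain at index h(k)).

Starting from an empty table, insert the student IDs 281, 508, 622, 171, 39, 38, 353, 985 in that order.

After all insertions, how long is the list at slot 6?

281 → bucket 6
508 → bucket 2
622 → bucket 6 (collision)
171 → bucket 6 (collision)
39 → bucket 6 (collision)
38 → bucket 5
353 → bucket 1
985 → bucket 6 (collision)
Final buckets:
0: _
1: 353
2: 508
3: _
4: _
5: 38
6: 281 -> 622 -> 171 -> 39 -> 985
7: _
8: _
9: _
10: _

5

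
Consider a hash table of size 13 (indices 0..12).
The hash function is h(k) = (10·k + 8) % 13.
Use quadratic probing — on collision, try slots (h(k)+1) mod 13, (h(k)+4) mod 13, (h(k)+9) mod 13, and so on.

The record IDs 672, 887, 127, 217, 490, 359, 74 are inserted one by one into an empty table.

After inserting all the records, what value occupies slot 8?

672: h=7 => slot 7
887: h=12 => slot 12
127: h=4 => slot 4
217: h=7, probe 7,8 => slot 8
490: h=7, probe 7,8,11 => slot 11
359: h=10 => slot 10
74: h=7, probe 7,8,11,3 => slot 3
Table: [_, _, _, 74, 127, _, _, 672, 217, _, 359, 490, 887]

217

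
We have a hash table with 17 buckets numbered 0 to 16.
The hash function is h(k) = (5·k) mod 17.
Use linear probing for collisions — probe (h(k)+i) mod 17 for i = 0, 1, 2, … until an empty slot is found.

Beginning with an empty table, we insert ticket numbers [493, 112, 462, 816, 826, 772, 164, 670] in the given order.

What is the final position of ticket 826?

2

Insert 493: h=0, slot 0 empty -> index 0.
Insert 112: h=16, slot 16 empty -> index 16.
Insert 462: h=15, slot 15 empty -> index 15.
Insert 816: h=0, slot 0 occupied -> index 1.
Insert 826: h=16, slots 16,0,1 occupied -> index 2.
Insert 772: h=1, slots 1,2 occupied -> index 3.
Insert 164: h=4, slot 4 empty -> index 4.
Insert 670: h=1, slots 1,2,3,4 occupied -> index 5.
Table: [493, 816, 826, 772, 164, 670, _, _, _, _, _, _, _, _, _, 462, 112]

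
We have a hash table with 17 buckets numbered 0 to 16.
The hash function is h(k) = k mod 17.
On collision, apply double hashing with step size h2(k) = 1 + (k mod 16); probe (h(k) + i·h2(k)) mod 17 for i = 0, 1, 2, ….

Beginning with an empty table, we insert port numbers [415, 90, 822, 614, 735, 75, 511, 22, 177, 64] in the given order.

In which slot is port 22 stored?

12

415: h=7 => slot 7
90: h=5 => slot 5
822: h=6 => slot 6
614: h=2 => slot 2
735: h=4 => slot 4
75: h=7, h2=12, probe 7,2,14 => slot 14
511: h=1 => slot 1
22: h=5, h2=7, probe 5,12 => slot 12
177: h=7, h2=2, probe 7,9 => slot 9
64: h=13 => slot 13
Table: [∅, 511, 614, ∅, 735, 90, 822, 415, ∅, 177, ∅, ∅, 22, 64, 75, ∅, ∅]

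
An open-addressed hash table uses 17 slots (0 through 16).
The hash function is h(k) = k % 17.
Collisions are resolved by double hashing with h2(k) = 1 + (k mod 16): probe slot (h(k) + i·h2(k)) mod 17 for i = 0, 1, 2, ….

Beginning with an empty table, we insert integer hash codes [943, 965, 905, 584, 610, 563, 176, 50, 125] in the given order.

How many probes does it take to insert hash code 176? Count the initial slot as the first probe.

943: h=8 → slot 8
965: h=13 → slot 13
905: h=4 → slot 4
584: h=6 → slot 6
610: h=15 → slot 15
563: h=2 → slot 2
176: h=6, h2=1, probe 6,7 → slot 7
50: h=16 → slot 16
125: h=6, h2=14, probe 6,3 → slot 3
Table: [∅, ∅, 563, 125, 905, ∅, 584, 176, 943, ∅, ∅, ∅, ∅, 965, ∅, 610, 50]

2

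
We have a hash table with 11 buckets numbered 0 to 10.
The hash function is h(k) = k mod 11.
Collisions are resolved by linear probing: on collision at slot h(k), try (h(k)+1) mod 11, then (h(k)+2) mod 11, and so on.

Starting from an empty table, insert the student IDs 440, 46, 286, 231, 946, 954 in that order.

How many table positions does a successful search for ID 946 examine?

440: h=0 -> slot 0
46: h=2 -> slot 2
286: h=0, probe 0,1 -> slot 1
231: h=0, probe 0,1,2,3 -> slot 3
946: h=0, probe 0,1,2,3,4 -> slot 4
954: h=8 -> slot 8
Table: [440, 286, 46, 231, 946, ∅, ∅, ∅, 954, ∅, ∅]
Lookup 946: h=0, probe 0,1,2,3,4 → found at 4.

5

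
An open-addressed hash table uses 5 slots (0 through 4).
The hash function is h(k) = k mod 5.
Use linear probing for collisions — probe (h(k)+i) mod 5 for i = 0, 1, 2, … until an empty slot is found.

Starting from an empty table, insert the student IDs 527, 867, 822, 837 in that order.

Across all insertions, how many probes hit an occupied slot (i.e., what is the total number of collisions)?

527 hashes to 2; slot 2 is free => place at 2.
867 hashes to 2; 2 taken => place at 3.
822 hashes to 2; 2,3 taken => place at 4.
837 hashes to 2; 2,3,4 taken => place at 0.
Table: [837, -, 527, 867, 822]

6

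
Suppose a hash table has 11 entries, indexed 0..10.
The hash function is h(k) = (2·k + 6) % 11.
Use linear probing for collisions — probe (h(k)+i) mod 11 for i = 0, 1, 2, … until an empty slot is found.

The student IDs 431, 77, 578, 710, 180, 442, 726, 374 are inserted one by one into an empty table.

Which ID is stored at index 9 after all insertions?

726

431: h=10 -> slot 10
77: h=6 -> slot 6
578: h=7 -> slot 7
710: h=7, probe 7,8 -> slot 8
180: h=3 -> slot 3
442: h=10, probe 10,0 -> slot 0
726: h=6, probe 6,7,8,9 -> slot 9
374: h=6, probe 6,7,8,9,10,0,1 -> slot 1
Table: [442, 374, ., 180, ., ., 77, 578, 710, 726, 431]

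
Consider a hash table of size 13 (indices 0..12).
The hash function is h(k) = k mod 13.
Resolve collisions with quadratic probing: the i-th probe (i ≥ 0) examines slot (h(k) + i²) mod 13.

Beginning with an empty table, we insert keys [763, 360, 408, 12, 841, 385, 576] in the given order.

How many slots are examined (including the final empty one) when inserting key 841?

763: h=9 -> slot 9
360: h=9, probe 9,10 -> slot 10
408: h=5 -> slot 5
12: h=12 -> slot 12
841: h=9, probe 9,10,0 -> slot 0
385: h=8 -> slot 8
576: h=4 -> slot 4
Table: [841, ∅, ∅, ∅, 576, 408, ∅, ∅, 385, 763, 360, ∅, 12]

3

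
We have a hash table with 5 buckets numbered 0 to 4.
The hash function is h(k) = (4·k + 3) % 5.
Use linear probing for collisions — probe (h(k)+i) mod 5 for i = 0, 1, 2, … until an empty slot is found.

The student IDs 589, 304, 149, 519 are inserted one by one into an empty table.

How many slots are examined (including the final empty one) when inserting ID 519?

4

589 hashes to 4; slot 4 is free → place at 4.
304 hashes to 4; 4 taken → place at 0.
149 hashes to 4; 4,0 taken → place at 1.
519 hashes to 4; 4,0,1 taken → place at 2.
Table: [304, 149, 519, ∅, 589]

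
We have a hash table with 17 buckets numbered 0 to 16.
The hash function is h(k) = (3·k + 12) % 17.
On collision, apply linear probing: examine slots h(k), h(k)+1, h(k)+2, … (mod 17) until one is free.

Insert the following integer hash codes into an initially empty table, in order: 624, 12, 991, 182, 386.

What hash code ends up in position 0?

386

624 hashes to 14; slot 14 is free -> place at 14.
12 hashes to 14; 14 taken -> place at 15.
991 hashes to 10; slot 10 is free -> place at 10.
182 hashes to 14; 14,15 taken -> place at 16.
386 hashes to 14; 14,15,16 taken -> place at 0.
Table: [386, ∅, ∅, ∅, ∅, ∅, ∅, ∅, ∅, ∅, 991, ∅, ∅, ∅, 624, 12, 182]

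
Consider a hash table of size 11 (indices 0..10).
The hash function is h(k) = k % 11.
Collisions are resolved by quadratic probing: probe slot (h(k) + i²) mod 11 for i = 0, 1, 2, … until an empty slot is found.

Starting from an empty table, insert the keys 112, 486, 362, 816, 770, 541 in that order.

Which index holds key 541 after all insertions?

7

112: h=2 → slot 2
486: h=2, probe 2,3 → slot 3
362: h=10 → slot 10
816: h=2, probe 2,3,6 → slot 6
770: h=0 → slot 0
541: h=2, probe 2,3,6,0,7 → slot 7
Table: [770, ., 112, 486, ., ., 816, 541, ., ., 362]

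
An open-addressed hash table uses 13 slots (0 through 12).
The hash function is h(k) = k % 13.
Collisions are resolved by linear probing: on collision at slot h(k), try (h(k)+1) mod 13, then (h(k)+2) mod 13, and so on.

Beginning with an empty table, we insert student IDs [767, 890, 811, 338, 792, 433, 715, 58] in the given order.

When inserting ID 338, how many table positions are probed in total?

Insert 767: h=0, slot 0 empty => index 0.
Insert 890: h=6, slot 6 empty => index 6.
Insert 811: h=5, slot 5 empty => index 5.
Insert 338: h=0, slot 0 occupied => index 1.
Insert 792: h=12, slot 12 empty => index 12.
Insert 433: h=4, slot 4 empty => index 4.
Insert 715: h=0, slots 0,1 occupied => index 2.
Insert 58: h=6, slot 6 occupied => index 7.
Table: [767, 338, 715, ., 433, 811, 890, 58, ., ., ., ., 792]

2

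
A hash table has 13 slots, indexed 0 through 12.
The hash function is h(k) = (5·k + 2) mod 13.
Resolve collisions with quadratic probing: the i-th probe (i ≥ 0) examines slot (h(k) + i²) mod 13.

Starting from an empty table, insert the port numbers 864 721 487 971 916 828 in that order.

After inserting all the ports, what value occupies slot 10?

487

864: h=6 → slot 6
721: h=6, probe 6,7 → slot 7
487: h=6, probe 6,7,10 → slot 10
971: h=8 → slot 8
916: h=6, probe 6,7,10,2 → slot 2
828: h=8, probe 8,9 → slot 9
Table: [-, -, 916, -, -, -, 864, 721, 971, 828, 487, -, -]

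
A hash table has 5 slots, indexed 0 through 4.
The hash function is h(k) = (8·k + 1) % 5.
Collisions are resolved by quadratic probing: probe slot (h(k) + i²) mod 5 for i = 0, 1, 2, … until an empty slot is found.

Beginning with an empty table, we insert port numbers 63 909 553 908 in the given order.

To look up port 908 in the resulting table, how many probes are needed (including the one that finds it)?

63: h=0 → slot 0
909: h=3 → slot 3
553: h=0, probe 0,1 → slot 1
908: h=0, probe 0,1,4 → slot 4
Table: [63, 553, -, 909, 908]
Lookup 908: h=0, probe 0,1,4 → found at 4.

3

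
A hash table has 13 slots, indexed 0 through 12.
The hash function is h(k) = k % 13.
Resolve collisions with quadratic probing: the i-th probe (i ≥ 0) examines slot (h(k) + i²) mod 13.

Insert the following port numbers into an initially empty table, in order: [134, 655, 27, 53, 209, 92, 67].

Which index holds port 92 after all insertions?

0

134: h=4 → slot 4
655: h=5 → slot 5
27: h=1 → slot 1
53: h=1, probe 1,2 → slot 2
209: h=1, probe 1,2,5,10 → slot 10
92: h=1, probe 1,2,5,10,4,0 → slot 0
67: h=2, probe 2,3 → slot 3
Table: [92, 27, 53, 67, 134, 655, ∅, ∅, ∅, ∅, 209, ∅, ∅]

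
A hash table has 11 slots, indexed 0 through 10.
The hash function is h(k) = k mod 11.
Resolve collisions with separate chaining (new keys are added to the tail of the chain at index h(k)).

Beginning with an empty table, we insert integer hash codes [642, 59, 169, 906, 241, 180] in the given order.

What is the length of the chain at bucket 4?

642 -> bucket 4
59 -> bucket 4 (collision)
169 -> bucket 4 (collision)
906 -> bucket 4 (collision)
241 -> bucket 10
180 -> bucket 4 (collision)
Final buckets:
0: -
1: -
2: -
3: -
4: 642 -> 59 -> 169 -> 906 -> 180
5: -
6: -
7: -
8: -
9: -
10: 241

5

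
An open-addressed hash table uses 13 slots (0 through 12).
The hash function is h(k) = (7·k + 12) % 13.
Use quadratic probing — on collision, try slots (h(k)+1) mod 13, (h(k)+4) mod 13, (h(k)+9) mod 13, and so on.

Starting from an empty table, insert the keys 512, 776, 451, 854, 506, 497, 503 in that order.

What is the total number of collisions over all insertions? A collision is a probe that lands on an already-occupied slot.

512: h=8 => slot 8
776: h=10 => slot 10
451: h=10, probe 10,11 => slot 11
854: h=10, probe 10,11,1 => slot 1
506: h=5 => slot 5
497: h=7 => slot 7
503: h=10, probe 10,11,1,6 => slot 6
Table: [—, 854, —, —, —, 506, 503, 497, 512, —, 776, 451, —]

6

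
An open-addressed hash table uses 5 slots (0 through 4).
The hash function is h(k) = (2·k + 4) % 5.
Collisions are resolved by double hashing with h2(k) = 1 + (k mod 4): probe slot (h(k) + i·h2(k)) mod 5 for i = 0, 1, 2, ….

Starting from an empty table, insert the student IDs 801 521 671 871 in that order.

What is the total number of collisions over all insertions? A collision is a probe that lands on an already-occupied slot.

801: h=1 -> slot 1
521: h=1, h2=2, probe 1,3 -> slot 3
671: h=1, h2=4, probe 1,0 -> slot 0
871: h=1, h2=4, probe 1,0,4 -> slot 4
Table: [671, 801, -, 521, 871]

4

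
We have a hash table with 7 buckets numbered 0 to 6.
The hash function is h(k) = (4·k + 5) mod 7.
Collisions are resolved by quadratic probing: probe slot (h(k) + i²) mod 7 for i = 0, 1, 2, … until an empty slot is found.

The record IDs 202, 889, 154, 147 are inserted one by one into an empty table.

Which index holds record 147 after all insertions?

2

Insert 202: h=1, slot 1 empty -> index 1.
Insert 889: h=5, slot 5 empty -> index 5.
Insert 154: h=5, slot 5 occupied -> index 6.
Insert 147: h=5, slots 5,6 occupied -> index 2.
Table: [., 202, 147, ., ., 889, 154]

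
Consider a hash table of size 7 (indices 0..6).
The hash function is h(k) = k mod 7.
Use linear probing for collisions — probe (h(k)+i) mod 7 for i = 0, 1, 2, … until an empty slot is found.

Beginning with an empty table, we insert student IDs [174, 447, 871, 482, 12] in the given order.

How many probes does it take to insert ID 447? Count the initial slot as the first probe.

174 hashes to 6; slot 6 is free => place at 6.
447 hashes to 6; 6 taken => place at 0.
871 hashes to 3; slot 3 is free => place at 3.
482 hashes to 6; 6,0 taken => place at 1.
12 hashes to 5; slot 5 is free => place at 5.
Table: [447, 482, ∅, 871, ∅, 12, 174]

2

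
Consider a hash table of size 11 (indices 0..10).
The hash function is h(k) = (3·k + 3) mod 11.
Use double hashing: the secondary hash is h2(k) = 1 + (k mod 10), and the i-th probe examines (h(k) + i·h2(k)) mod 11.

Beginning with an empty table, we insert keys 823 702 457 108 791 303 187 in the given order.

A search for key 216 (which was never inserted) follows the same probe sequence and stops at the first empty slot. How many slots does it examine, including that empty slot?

2

823 hashes to 8; slot 8 is free => place at 8.
702 hashes to 8, h2=3; 8 taken => place at 0.
457 hashes to 10; slot 10 is free => place at 10.
108 hashes to 8, h2=9; 8 taken => place at 6.
791 hashes to 0, h2=2; 0 taken => place at 2.
303 hashes to 10, h2=4; 10 taken => place at 3.
187 hashes to 3, h2=8; 3,0,8 taken => place at 5.
Table: [702, ., 791, 303, ., 187, 108, ., 823, ., 457]
Lookup 216: h=2, h2=7, probe 2,9 → slot 9 empty, not found.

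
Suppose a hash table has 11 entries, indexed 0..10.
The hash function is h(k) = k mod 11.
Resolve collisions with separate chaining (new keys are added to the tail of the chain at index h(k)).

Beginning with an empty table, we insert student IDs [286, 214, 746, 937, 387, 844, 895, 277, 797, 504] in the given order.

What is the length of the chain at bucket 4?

1

Insert 286: h=0, bucket 0 empty → new chain.
Insert 214: h=5, bucket 5 empty → new chain.
Insert 746: h=9, bucket 9 empty → new chain.
Insert 937: h=2, bucket 2 empty → new chain.
Insert 387: h=2, bucket 2 nonempty → append to chain.
Insert 844: h=8, bucket 8 empty → new chain.
Insert 895: h=4, bucket 4 empty → new chain.
Insert 277: h=2, bucket 2 nonempty → append to chain.
Insert 797: h=5, bucket 5 nonempty → append to chain.
Insert 504: h=9, bucket 9 nonempty → append to chain.
Final buckets:
0: 286
1: ∅
2: 937 -> 387 -> 277
3: ∅
4: 895
5: 214 -> 797
6: ∅
7: ∅
8: 844
9: 746 -> 504
10: ∅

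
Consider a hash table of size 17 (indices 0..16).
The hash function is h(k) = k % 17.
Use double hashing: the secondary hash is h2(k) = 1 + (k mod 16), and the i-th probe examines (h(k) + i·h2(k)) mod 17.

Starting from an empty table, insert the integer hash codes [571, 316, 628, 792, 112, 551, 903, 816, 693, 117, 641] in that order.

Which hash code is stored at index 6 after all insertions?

316

571: h=10 → slot 10
316: h=10, h2=13, probe 10,6 → slot 6
628: h=16 → slot 16
792: h=10, h2=9, probe 10,2 → slot 2
112: h=10, h2=1, probe 10,11 → slot 11
551: h=7 → slot 7
903: h=2, h2=8, probe 2,10,1 → slot 1
816: h=0 → slot 0
693: h=13 → slot 13
117: h=15 → slot 15
641: h=12 → slot 12
Table: [816, 903, 792, _, _, _, 316, 551, _, _, 571, 112, 641, 693, _, 117, 628]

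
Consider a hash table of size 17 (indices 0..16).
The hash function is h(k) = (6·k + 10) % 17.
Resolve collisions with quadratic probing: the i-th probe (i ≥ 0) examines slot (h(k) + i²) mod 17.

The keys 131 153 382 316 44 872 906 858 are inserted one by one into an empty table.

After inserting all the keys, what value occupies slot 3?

131 hashes to 14; slot 14 is free -> place at 14.
153 hashes to 10; slot 10 is free -> place at 10.
382 hashes to 7; slot 7 is free -> place at 7.
316 hashes to 2; slot 2 is free -> place at 2.
44 hashes to 2; 2 taken -> place at 3.
872 hashes to 6; slot 6 is free -> place at 6.
906 hashes to 6; 6,7,10 taken -> place at 15.
858 hashes to 7; 7 taken -> place at 8.
Table: [., ., 316, 44, ., ., 872, 382, 858, ., 153, ., ., ., 131, 906, .]

44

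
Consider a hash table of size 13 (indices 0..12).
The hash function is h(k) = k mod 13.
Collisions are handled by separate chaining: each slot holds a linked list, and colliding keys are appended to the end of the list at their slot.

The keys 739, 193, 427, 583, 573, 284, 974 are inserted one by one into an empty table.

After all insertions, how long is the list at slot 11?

5

Insert 739: h=11, bucket 11 empty → new chain.
Insert 193: h=11, bucket 11 nonempty → append to chain.
Insert 427: h=11, bucket 11 nonempty → append to chain.
Insert 583: h=11, bucket 11 nonempty → append to chain.
Insert 573: h=1, bucket 1 empty → new chain.
Insert 284: h=11, bucket 11 nonempty → append to chain.
Insert 974: h=12, bucket 12 empty → new chain.
Final buckets:
0: ∅
1: 573
2: ∅
3: ∅
4: ∅
5: ∅
6: ∅
7: ∅
8: ∅
9: ∅
10: ∅
11: 739 -> 193 -> 427 -> 583 -> 284
12: 974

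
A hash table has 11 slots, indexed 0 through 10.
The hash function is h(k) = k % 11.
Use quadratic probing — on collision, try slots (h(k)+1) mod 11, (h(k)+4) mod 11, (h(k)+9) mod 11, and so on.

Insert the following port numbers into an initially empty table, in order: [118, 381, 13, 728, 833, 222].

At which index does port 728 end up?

3

Insert 118: h=8, slot 8 empty => index 8.
Insert 381: h=7, slot 7 empty => index 7.
Insert 13: h=2, slot 2 empty => index 2.
Insert 728: h=2, slot 2 occupied => index 3.
Insert 833: h=8, slot 8 occupied => index 9.
Insert 222: h=2, slots 2,3 occupied => index 6.
Table: [-, -, 13, 728, -, -, 222, 381, 118, 833, -]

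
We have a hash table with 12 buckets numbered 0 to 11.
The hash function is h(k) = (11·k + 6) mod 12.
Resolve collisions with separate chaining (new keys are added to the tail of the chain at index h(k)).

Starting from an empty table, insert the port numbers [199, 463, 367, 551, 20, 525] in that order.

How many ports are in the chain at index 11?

3

Insert 199: h=11, bucket 11 empty → new chain.
Insert 463: h=11, bucket 11 nonempty → append to chain.
Insert 367: h=11, bucket 11 nonempty → append to chain.
Insert 551: h=7, bucket 7 empty → new chain.
Insert 20: h=10, bucket 10 empty → new chain.
Insert 525: h=9, bucket 9 empty → new chain.
Final buckets:
0: _
1: _
2: _
3: _
4: _
5: _
6: _
7: 551
8: _
9: 525
10: 20
11: 199 -> 463 -> 367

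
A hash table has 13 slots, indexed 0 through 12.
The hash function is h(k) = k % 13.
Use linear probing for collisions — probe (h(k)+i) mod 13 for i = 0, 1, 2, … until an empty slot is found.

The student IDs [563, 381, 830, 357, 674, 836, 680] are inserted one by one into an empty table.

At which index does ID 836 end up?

7

563: h=4 -> slot 4
381: h=4, probe 4,5 -> slot 5
830: h=11 -> slot 11
357: h=6 -> slot 6
674: h=11, probe 11,12 -> slot 12
836: h=4, probe 4,5,6,7 -> slot 7
680: h=4, probe 4,5,6,7,8 -> slot 8
Table: [-, -, -, -, 563, 381, 357, 836, 680, -, -, 830, 674]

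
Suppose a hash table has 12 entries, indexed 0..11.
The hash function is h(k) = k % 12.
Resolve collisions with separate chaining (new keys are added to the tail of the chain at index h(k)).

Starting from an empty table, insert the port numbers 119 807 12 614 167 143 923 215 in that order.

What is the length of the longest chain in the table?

119 → bucket 11
807 → bucket 3
12 → bucket 0
614 → bucket 2
167 → bucket 11 (collision)
143 → bucket 11 (collision)
923 → bucket 11 (collision)
215 → bucket 11 (collision)
Final buckets:
0: 12
1: .
2: 614
3: 807
4: .
5: .
6: .
7: .
8: .
9: .
10: .
11: 119 -> 167 -> 143 -> 923 -> 215

5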